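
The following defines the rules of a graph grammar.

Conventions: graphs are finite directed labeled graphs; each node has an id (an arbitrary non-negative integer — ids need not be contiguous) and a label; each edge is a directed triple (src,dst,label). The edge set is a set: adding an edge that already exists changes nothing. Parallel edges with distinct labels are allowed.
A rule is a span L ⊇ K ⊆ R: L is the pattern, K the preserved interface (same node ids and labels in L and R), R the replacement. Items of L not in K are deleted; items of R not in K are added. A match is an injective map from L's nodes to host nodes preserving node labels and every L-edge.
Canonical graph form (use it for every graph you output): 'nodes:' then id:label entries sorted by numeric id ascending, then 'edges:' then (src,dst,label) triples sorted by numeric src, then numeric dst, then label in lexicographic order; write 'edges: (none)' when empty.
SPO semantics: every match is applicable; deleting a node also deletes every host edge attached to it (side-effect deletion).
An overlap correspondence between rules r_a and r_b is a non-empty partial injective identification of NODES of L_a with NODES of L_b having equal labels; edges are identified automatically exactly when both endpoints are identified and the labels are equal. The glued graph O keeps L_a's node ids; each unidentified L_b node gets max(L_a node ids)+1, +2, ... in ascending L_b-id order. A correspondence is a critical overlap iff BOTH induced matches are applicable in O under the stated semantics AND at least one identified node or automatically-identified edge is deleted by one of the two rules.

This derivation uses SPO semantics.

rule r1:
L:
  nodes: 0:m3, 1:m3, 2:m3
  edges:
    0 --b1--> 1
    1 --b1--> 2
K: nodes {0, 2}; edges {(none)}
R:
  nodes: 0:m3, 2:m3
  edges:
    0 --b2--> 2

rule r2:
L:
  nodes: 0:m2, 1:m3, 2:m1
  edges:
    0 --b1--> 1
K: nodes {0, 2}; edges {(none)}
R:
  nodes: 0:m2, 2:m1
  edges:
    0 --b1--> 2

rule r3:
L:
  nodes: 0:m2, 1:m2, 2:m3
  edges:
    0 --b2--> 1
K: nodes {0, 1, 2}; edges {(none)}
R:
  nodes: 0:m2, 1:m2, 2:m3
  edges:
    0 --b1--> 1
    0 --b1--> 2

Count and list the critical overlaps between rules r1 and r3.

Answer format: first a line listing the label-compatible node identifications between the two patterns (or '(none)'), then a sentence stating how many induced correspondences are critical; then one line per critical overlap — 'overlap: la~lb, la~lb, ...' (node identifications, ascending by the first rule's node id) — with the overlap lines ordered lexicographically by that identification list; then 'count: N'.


label-compatible node identifications between L(r1) and L(r3): 0~2, 1~2, 2~2
1 of the induced correspondences is a critical overlap of r1 and r3.
overlap: 1~2
count: 1


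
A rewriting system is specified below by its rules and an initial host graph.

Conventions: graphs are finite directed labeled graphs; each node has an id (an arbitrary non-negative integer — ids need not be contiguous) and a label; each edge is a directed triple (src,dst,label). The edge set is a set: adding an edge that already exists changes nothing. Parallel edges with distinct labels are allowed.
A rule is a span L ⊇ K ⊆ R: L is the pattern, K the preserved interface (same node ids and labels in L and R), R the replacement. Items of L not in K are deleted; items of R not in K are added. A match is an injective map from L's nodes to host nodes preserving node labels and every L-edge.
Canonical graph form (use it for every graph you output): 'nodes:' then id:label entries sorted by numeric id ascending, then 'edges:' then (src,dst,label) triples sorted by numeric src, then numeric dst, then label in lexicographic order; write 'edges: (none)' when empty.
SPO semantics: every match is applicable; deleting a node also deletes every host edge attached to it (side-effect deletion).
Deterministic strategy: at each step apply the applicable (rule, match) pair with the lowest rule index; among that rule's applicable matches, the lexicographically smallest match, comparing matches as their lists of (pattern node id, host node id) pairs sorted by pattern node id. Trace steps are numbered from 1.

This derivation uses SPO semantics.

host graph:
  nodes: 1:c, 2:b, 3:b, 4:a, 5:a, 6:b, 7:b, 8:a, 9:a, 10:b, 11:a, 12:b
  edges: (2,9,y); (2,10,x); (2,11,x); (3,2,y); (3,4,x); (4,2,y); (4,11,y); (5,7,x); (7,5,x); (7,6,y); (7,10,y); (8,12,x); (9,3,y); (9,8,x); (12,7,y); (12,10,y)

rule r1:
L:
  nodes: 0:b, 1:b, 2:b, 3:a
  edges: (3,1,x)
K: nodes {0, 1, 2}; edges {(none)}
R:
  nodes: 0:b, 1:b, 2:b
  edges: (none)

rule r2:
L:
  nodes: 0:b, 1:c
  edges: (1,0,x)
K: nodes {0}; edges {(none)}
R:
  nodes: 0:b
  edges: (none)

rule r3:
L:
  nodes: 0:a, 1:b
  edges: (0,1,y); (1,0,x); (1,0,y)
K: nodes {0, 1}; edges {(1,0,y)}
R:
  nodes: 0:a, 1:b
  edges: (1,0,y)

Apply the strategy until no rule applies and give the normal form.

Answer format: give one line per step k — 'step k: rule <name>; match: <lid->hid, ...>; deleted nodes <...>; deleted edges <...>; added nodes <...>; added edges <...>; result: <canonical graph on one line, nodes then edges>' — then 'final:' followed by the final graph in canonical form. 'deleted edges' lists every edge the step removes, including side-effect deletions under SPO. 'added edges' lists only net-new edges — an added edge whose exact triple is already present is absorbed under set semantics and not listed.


step 1: rule r1; match: 0->2, 1->7, 2->3, 3->5; deleted nodes 5; deleted edges (5,7,x); (7,5,x); added nodes (none); added edges (none); result: nodes: 1:c, 2:b, 3:b, 4:a, 6:b, 7:b, 8:a, 9:a, 10:b, 11:a, 12:b edges: (2,9,y); (2,10,x); (2,11,x); (3,2,y); (3,4,x); (4,2,y); (4,11,y); (7,6,y); (7,10,y); (8,12,x); (9,3,y); (9,8,x); (12,7,y); (12,10,y)
step 2: rule r1; match: 0->2, 1->12, 2->3, 3->8; deleted nodes 8; deleted edges (8,12,x); (9,8,x); added nodes (none); added edges (none); result: nodes: 1:c, 2:b, 3:b, 4:a, 6:b, 7:b, 9:a, 10:b, 11:a, 12:b edges: (2,9,y); (2,10,x); (2,11,x); (3,2,y); (3,4,x); (4,2,y); (4,11,y); (7,6,y); (7,10,y); (9,3,y); (12,7,y); (12,10,y)
final:
nodes: 1:c, 2:b, 3:b, 4:a, 6:b, 7:b, 9:a, 10:b, 11:a, 12:b
edges: (2,9,y); (2,10,x); (2,11,x); (3,2,y); (3,4,x); (4,2,y); (4,11,y); (7,6,y); (7,10,y); (9,3,y); (12,7,y); (12,10,y)


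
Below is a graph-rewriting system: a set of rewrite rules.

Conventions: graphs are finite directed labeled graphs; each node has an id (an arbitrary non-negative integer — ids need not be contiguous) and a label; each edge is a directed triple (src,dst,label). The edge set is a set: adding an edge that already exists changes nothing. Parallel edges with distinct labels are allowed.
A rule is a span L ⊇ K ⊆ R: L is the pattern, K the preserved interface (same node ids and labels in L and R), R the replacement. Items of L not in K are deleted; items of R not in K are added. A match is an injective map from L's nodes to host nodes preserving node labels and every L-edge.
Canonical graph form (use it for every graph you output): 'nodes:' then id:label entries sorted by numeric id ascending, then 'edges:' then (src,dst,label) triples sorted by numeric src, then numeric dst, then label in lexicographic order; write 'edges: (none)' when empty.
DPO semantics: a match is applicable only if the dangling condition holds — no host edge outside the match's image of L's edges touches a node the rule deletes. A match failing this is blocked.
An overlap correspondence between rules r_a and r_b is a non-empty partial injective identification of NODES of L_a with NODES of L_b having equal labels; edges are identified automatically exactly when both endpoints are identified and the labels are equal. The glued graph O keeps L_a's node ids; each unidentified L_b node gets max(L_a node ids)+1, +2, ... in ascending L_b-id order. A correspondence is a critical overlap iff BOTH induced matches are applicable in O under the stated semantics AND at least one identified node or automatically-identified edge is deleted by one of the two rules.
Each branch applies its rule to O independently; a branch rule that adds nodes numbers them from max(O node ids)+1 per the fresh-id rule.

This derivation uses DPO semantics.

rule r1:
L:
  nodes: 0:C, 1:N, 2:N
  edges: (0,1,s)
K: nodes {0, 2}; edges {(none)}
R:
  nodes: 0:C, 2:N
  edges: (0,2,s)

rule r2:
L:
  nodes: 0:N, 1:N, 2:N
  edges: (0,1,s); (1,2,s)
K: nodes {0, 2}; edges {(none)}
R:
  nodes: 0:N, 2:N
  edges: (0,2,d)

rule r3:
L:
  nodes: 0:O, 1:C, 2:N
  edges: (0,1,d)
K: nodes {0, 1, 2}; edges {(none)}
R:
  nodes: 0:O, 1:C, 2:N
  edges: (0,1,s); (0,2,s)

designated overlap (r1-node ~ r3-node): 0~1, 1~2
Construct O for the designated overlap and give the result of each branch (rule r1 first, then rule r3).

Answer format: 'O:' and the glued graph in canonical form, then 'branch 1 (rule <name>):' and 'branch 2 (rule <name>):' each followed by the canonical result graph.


O:
nodes: 0:C, 1:N, 2:N, 3:O
edges: (0,1,s); (3,0,d)
branch 1 (rule r1):
nodes: 0:C, 2:N, 3:O
edges: (0,2,s); (3,0,d)
branch 2 (rule r3):
nodes: 0:C, 1:N, 2:N, 3:O
edges: (0,1,s); (3,0,s); (3,1,s)


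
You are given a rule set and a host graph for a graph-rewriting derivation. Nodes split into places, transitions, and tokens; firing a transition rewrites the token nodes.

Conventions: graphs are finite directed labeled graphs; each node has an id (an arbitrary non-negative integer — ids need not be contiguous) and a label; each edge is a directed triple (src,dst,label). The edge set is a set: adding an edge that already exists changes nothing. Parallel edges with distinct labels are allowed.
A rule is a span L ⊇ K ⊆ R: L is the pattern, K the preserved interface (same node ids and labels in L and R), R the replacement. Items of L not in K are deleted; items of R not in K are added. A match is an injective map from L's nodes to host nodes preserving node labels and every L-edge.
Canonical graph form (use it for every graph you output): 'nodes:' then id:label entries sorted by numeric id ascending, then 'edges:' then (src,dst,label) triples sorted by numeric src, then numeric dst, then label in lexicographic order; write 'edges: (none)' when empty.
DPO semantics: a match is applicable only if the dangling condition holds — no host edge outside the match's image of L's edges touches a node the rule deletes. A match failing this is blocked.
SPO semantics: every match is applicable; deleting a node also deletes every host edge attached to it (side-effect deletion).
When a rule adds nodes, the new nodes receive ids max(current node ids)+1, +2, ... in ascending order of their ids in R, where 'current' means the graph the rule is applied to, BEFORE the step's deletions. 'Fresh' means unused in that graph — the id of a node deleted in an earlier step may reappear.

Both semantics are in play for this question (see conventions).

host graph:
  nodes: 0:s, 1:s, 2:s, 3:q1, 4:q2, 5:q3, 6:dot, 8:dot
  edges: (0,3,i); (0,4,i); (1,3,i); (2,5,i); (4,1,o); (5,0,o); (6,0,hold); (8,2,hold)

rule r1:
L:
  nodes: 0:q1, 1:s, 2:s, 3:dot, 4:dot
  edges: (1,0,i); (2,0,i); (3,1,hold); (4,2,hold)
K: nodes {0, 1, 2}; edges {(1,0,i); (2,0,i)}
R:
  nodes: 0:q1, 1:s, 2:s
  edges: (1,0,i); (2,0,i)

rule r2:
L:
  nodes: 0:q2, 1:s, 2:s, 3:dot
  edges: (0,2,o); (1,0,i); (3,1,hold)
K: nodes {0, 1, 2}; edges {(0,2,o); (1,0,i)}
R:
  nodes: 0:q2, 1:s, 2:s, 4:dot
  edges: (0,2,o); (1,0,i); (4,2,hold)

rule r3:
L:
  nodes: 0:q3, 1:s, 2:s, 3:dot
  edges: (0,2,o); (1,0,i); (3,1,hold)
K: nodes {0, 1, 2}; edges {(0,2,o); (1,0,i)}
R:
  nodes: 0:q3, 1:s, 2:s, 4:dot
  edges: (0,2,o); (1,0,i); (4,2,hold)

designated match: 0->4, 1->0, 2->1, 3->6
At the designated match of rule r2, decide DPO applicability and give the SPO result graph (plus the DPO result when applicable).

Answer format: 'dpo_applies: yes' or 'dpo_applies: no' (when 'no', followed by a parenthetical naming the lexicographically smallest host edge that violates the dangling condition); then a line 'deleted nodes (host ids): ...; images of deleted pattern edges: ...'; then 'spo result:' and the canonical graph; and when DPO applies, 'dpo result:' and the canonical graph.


dpo_applies: yes
deleted nodes (host ids): 6; images of deleted pattern edges: (6,0,hold)
spo result:
nodes: 0:s, 1:s, 2:s, 3:q1, 4:q2, 5:q3, 8:dot, 9:dot
edges: (0,3,i); (0,4,i); (1,3,i); (2,5,i); (4,1,o); (5,0,o); (8,2,hold); (9,1,hold)
dpo result:
nodes: 0:s, 1:s, 2:s, 3:q1, 4:q2, 5:q3, 8:dot, 9:dot
edges: (0,3,i); (0,4,i); (1,3,i); (2,5,i); (4,1,o); (5,0,o); (8,2,hold); (9,1,hold)


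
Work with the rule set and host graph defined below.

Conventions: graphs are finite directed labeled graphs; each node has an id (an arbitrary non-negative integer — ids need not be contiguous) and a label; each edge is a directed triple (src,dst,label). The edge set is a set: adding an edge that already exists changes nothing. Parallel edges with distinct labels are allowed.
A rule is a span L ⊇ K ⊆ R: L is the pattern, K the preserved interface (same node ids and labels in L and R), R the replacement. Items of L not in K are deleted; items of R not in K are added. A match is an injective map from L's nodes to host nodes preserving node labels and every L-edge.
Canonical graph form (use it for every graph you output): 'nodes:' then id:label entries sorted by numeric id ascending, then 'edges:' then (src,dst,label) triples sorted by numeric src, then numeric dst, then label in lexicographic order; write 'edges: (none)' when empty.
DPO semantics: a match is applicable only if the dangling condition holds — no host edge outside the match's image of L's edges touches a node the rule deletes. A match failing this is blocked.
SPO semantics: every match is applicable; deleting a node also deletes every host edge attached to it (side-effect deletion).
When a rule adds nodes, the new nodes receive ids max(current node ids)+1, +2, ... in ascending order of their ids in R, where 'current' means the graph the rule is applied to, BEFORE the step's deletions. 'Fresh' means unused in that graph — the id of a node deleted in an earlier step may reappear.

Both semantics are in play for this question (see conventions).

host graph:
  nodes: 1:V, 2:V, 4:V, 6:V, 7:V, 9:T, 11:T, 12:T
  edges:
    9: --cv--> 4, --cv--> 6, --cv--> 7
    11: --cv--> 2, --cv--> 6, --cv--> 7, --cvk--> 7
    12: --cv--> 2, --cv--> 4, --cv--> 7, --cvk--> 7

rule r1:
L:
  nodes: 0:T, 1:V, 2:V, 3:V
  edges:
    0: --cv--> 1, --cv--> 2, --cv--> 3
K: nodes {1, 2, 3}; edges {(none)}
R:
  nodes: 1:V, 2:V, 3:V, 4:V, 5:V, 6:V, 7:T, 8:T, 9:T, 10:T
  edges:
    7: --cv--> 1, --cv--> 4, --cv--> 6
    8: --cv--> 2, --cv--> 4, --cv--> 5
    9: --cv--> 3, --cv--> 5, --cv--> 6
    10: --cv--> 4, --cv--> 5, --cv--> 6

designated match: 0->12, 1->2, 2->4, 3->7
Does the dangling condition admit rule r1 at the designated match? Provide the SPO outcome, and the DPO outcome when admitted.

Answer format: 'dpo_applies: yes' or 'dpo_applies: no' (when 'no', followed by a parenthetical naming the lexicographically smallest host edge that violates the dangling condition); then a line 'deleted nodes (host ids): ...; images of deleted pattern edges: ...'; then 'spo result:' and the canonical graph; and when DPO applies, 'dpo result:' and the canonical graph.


dpo_applies: no
(the rule deletes node 12, which keeps host edge (12,7,cvk) outside the match image — the dangling condition fails, DPO blocks; SPO proceeds and side-deletes such edges)
deleted nodes (host ids): 12; images of deleted pattern edges: (12,2,cv); (12,4,cv); (12,7,cv)
spo result:
nodes: 1:V, 2:V, 4:V, 6:V, 7:V, 9:T, 11:T, 13:V, 14:V, 15:V, 16:T, 17:T, 18:T, 19:T
edges: (9,4,cv); (9,6,cv); (9,7,cv); (11,2,cv); (11,6,cv); (11,7,cv); (11,7,cvk); (16,2,cv); (16,13,cv); (16,15,cv); (17,4,cv); (17,13,cv); (17,14,cv); (18,7,cv); (18,14,cv); (18,15,cv); (19,13,cv); (19,14,cv); (19,15,cv)


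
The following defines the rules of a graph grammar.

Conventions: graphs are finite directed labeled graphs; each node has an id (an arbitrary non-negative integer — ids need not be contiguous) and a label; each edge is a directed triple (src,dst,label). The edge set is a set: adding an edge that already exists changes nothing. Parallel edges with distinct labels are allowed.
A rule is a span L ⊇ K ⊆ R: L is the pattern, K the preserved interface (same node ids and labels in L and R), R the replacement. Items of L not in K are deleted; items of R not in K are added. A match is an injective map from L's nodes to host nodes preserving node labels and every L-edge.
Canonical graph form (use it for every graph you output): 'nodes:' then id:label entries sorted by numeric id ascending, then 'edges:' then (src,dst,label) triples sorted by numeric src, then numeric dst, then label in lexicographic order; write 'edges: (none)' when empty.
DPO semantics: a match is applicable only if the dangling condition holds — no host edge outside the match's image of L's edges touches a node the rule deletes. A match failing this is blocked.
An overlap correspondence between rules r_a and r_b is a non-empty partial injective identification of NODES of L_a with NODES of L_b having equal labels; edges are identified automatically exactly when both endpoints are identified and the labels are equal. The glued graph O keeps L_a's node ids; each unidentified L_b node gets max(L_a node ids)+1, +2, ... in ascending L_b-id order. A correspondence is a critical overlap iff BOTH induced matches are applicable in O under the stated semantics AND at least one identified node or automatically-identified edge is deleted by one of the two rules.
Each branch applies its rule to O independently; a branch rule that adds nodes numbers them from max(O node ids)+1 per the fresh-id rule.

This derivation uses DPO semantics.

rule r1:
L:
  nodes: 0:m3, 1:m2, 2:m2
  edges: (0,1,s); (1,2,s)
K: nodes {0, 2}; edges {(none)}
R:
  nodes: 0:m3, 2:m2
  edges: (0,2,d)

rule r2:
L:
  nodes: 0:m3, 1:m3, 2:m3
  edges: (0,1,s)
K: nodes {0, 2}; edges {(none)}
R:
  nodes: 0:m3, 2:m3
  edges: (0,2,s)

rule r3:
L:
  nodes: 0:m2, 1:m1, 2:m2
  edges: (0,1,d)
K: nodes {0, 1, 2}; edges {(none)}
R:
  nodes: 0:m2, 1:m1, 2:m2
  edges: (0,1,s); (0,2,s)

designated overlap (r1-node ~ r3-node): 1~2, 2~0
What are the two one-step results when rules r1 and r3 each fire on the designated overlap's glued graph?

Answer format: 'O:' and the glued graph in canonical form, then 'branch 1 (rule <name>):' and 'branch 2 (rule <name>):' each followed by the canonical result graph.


O:
nodes: 0:m3, 1:m2, 2:m2, 3:m1
edges: (0,1,s); (1,2,s); (2,3,d)
branch 1 (rule r1):
nodes: 0:m3, 2:m2, 3:m1
edges: (0,2,d); (2,3,d)
branch 2 (rule r3):
nodes: 0:m3, 1:m2, 2:m2, 3:m1
edges: (0,1,s); (1,2,s); (2,1,s); (2,3,s)


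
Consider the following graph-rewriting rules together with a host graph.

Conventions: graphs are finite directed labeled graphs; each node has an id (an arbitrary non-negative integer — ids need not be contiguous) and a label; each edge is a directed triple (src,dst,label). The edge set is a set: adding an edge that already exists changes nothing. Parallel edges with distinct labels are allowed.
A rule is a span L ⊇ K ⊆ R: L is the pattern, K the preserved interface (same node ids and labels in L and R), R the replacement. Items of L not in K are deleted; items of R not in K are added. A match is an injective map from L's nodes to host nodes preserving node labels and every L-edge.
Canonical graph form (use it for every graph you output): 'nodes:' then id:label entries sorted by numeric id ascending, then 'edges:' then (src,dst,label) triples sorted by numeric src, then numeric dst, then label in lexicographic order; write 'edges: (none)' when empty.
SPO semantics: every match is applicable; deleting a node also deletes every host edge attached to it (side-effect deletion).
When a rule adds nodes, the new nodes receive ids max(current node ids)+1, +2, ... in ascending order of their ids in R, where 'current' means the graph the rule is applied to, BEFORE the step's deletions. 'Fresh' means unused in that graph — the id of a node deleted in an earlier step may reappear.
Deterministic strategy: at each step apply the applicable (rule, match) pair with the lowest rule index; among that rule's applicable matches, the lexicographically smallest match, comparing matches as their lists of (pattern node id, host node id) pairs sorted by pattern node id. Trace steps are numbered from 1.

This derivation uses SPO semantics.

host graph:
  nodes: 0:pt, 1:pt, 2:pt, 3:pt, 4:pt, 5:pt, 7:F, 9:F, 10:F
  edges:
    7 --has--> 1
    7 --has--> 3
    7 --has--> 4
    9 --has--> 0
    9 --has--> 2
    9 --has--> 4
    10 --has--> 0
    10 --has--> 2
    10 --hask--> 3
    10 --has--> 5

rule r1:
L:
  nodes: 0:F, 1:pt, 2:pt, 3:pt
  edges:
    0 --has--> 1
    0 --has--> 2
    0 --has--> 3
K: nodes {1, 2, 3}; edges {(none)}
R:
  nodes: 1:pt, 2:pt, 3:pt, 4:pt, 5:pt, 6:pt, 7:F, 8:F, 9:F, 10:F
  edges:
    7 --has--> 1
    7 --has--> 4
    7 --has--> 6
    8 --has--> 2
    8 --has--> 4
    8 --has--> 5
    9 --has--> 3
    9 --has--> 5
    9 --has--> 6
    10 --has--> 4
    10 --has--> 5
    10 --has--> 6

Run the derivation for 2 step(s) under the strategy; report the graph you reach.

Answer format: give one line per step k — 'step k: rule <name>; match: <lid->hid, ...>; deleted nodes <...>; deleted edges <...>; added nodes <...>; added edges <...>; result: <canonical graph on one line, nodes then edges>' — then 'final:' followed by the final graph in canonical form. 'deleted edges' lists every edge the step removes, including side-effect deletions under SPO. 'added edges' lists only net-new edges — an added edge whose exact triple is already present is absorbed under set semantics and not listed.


step 1: rule r1; match: 0->7, 1->1, 2->3, 3->4; deleted nodes 7; deleted edges (7,1,has); (7,3,has); (7,4,has); added nodes 11, 12, 13, 14, 15, 16, 17; added edges (14,1,has); (14,11,has); (14,13,has); (15,3,has); (15,11,has); (15,12,has); (16,4,has); (16,12,has); (16,13,has); (17,11,has); (17,12,has); (17,13,has); result: nodes: 0:pt, 1:pt, 2:pt, 3:pt, 4:pt, 5:pt, 9:F, 10:F, 11:pt, 12:pt, 13:pt, 14:F, 15:F, 16:F, 17:F edges: (9,0,has); (9,2,has); (9,4,has); (10,0,has); (10,2,has); (10,3,hask); (10,5,has); (14,1,has); (14,11,has); (14,13,has); (15,3,has); (15,11,has); (15,12,has); (16,4,has); (16,12,has); (16,13,has); (17,11,has); (17,12,has); (17,13,has)
step 2: rule r1; match: 0->9, 1->0, 2->2, 3->4; deleted nodes 9; deleted edges (9,0,has); (9,2,has); (9,4,has); added nodes 18, 19, 20, 21, 22, 23, 24; added edges (21,0,has); (21,18,has); (21,20,has); (22,2,has); (22,18,has); (22,19,has); (23,4,has); (23,19,has); (23,20,has); (24,18,has); (24,19,has); (24,20,has); result: nodes: 0:pt, 1:pt, 2:pt, 3:pt, 4:pt, 5:pt, 10:F, 11:pt, 12:pt, 13:pt, 14:F, 15:F, 16:F, 17:F, 18:pt, 19:pt, 20:pt, 21:F, 22:F, 23:F, 24:F edges: (10,0,has); (10,2,has); (10,3,hask); (10,5,has); (14,1,has); (14,11,has); (14,13,has); (15,3,has); (15,11,has); (15,12,has); (16,4,has); (16,12,has); (16,13,has); (17,11,has); (17,12,has); (17,13,has); (21,0,has); (21,18,has); (21,20,has); (22,2,has); (22,18,has); (22,19,has); (23,4,has); (23,19,has); (23,20,has); (24,18,has); (24,19,has); (24,20,has)
final:
nodes: 0:pt, 1:pt, 2:pt, 3:pt, 4:pt, 5:pt, 10:F, 11:pt, 12:pt, 13:pt, 14:F, 15:F, 16:F, 17:F, 18:pt, 19:pt, 20:pt, 21:F, 22:F, 23:F, 24:F
edges: (10,0,has); (10,2,has); (10,3,hask); (10,5,has); (14,1,has); (14,11,has); (14,13,has); (15,3,has); (15,11,has); (15,12,has); (16,4,has); (16,12,has); (16,13,has); (17,11,has); (17,12,has); (17,13,has); (21,0,has); (21,18,has); (21,20,has); (22,2,has); (22,18,has); (22,19,has); (23,4,has); (23,19,has); (23,20,has); (24,18,has); (24,19,has); (24,20,has)


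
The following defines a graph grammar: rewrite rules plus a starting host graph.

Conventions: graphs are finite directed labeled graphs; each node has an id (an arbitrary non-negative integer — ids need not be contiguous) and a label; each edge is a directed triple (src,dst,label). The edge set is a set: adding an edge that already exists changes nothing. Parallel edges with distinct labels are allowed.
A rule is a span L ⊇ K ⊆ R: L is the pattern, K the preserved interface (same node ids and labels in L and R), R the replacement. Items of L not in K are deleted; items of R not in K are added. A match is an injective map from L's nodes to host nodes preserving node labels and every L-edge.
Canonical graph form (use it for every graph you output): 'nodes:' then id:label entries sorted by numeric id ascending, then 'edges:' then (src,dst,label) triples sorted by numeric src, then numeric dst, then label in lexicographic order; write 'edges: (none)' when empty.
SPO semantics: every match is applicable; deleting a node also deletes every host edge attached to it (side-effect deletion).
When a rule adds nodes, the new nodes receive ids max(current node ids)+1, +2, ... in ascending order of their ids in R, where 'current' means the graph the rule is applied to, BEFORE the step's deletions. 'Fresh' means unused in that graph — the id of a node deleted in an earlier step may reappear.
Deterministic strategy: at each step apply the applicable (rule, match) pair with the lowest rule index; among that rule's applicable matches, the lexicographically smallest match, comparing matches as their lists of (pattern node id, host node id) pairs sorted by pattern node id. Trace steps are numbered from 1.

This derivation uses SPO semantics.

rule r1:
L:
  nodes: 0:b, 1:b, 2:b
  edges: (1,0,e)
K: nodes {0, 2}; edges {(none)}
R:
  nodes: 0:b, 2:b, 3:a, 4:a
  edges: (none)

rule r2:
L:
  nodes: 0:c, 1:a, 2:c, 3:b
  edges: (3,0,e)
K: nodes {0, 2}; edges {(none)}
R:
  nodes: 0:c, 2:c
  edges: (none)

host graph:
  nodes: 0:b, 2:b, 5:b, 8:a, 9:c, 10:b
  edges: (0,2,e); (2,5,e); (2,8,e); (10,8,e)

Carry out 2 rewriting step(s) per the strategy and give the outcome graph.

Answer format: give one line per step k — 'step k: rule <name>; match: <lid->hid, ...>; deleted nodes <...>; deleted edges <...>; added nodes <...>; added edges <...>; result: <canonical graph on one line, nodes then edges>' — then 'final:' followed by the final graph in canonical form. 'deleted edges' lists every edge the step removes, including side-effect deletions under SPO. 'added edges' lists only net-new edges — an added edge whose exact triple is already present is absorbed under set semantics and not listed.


step 1: rule r1; match: 0->2, 1->0, 2->5; deleted nodes 0; deleted edges (0,2,e); added nodes 11, 12; added edges (none); result: nodes: 2:b, 5:b, 8:a, 9:c, 10:b, 11:a, 12:a edges: (2,5,e); (2,8,e); (10,8,e)
step 2: rule r1; match: 0->5, 1->2, 2->10; deleted nodes 2; deleted edges (2,5,e); (2,8,e); added nodes 13, 14; added edges (none); result: nodes: 5:b, 8:a, 9:c, 10:b, 11:a, 12:a, 13:a, 14:a edges: (10,8,e)
final:
nodes: 5:b, 8:a, 9:c, 10:b, 11:a, 12:a, 13:a, 14:a
edges: (10,8,e)


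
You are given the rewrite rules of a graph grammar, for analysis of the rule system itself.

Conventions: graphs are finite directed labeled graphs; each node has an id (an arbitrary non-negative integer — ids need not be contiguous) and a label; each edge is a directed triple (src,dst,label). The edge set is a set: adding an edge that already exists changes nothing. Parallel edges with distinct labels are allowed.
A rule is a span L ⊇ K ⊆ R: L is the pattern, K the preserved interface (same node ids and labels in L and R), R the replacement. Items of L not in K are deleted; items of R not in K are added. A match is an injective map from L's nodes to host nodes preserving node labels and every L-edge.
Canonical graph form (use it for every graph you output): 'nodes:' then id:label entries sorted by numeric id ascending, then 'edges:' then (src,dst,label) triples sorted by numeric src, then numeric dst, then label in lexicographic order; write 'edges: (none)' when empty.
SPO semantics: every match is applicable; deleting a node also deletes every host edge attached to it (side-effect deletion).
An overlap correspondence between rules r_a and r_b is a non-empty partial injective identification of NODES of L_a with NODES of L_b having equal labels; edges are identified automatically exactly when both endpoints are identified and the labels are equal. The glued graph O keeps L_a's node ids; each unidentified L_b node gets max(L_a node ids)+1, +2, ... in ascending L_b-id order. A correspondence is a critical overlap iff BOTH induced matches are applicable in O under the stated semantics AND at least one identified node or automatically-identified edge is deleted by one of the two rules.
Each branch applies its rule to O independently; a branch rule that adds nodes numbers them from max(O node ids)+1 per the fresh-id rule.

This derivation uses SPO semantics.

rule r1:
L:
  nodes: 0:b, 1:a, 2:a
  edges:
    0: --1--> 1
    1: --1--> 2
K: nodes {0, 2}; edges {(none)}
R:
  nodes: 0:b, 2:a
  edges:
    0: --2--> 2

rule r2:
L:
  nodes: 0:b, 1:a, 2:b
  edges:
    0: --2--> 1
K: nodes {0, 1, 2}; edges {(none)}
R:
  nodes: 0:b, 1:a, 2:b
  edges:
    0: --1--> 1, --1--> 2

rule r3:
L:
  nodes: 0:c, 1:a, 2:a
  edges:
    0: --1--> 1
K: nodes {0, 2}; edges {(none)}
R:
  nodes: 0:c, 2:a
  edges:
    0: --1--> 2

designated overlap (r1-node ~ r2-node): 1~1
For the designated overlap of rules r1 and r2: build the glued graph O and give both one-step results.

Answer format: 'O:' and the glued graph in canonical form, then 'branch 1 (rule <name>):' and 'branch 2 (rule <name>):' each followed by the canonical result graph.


O:
nodes: 0:b, 1:a, 2:a, 3:b, 4:b
edges: (0,1,1); (1,2,1); (3,1,2)
branch 1 (rule r1):
nodes: 0:b, 2:a, 3:b, 4:b
edges: (0,2,2)
branch 2 (rule r2):
nodes: 0:b, 1:a, 2:a, 3:b, 4:b
edges: (0,1,1); (1,2,1); (3,1,1); (3,4,1)


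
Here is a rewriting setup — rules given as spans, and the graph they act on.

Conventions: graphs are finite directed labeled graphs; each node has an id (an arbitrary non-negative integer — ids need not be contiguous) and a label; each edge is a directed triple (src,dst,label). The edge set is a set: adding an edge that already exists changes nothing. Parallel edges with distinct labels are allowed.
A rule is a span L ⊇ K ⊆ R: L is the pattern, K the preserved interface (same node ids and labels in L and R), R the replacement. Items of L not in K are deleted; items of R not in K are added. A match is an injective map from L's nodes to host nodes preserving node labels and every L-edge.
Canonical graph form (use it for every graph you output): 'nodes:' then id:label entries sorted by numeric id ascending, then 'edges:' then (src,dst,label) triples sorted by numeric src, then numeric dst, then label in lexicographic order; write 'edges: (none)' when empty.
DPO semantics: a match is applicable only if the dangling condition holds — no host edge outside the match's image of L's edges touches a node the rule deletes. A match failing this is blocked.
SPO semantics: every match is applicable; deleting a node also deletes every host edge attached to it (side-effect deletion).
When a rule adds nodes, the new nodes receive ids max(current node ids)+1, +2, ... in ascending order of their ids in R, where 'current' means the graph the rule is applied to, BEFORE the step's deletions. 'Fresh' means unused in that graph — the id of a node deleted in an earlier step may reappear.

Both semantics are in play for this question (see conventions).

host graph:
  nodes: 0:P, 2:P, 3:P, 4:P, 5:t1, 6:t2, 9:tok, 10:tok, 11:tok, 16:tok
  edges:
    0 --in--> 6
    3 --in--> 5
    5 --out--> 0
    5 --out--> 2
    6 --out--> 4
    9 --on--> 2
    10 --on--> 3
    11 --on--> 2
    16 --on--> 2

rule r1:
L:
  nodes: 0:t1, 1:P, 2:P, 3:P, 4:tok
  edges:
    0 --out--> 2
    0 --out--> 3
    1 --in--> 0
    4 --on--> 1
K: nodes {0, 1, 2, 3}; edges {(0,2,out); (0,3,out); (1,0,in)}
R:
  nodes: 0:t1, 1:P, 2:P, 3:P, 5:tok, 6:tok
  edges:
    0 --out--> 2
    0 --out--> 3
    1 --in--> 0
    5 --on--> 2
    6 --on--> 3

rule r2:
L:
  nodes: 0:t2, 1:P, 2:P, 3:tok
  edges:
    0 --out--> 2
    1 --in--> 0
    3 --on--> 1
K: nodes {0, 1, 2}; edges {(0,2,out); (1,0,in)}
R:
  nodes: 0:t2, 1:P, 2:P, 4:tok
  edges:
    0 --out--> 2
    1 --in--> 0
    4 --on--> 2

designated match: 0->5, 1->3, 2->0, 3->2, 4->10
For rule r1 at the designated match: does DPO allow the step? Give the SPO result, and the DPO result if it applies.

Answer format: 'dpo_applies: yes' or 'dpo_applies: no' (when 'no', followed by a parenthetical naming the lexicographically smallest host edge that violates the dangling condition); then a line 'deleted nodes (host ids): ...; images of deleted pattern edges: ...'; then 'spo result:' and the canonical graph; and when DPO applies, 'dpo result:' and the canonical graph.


dpo_applies: yes
deleted nodes (host ids): 10; images of deleted pattern edges: (10,3,on)
spo result:
nodes: 0:P, 2:P, 3:P, 4:P, 5:t1, 6:t2, 9:tok, 11:tok, 16:tok, 17:tok, 18:tok
edges: (0,6,in); (3,5,in); (5,0,out); (5,2,out); (6,4,out); (9,2,on); (11,2,on); (16,2,on); (17,0,on); (18,2,on)
dpo result:
nodes: 0:P, 2:P, 3:P, 4:P, 5:t1, 6:t2, 9:tok, 11:tok, 16:tok, 17:tok, 18:tok
edges: (0,6,in); (3,5,in); (5,0,out); (5,2,out); (6,4,out); (9,2,on); (11,2,on); (16,2,on); (17,0,on); (18,2,on)


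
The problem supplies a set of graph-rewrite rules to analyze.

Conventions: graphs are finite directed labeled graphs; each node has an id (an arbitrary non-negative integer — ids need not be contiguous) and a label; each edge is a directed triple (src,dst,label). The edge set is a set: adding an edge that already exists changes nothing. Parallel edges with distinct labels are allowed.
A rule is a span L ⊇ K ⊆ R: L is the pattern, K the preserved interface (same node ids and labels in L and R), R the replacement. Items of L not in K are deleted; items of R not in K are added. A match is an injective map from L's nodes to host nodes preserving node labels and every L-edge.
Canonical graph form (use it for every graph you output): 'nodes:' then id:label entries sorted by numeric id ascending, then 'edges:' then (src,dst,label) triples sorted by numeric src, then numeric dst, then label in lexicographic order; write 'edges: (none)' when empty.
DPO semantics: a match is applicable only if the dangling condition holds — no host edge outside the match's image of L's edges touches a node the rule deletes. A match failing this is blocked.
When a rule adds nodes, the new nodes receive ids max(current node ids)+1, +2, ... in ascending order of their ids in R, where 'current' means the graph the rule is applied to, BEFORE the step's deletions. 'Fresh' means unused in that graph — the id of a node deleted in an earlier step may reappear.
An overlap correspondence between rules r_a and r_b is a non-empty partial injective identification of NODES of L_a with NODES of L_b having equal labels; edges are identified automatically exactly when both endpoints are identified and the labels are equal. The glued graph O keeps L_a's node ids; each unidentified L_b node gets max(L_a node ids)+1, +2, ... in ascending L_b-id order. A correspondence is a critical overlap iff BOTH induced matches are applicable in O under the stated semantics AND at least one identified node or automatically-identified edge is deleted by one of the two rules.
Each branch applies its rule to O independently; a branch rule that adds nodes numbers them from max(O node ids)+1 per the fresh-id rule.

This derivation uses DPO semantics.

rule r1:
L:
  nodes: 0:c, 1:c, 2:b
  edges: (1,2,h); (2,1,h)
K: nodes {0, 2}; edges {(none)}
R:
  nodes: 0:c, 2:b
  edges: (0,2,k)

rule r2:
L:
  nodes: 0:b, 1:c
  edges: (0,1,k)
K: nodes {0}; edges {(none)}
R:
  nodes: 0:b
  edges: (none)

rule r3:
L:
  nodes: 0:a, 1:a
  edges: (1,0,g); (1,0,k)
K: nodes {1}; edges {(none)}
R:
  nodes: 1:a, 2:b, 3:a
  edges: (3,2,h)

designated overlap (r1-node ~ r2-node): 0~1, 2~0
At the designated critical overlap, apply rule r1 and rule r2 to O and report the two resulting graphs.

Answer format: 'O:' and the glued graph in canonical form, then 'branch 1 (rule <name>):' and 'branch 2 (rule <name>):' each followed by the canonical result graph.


O:
nodes: 0:c, 1:c, 2:b
edges: (1,2,h); (2,0,k); (2,1,h)
branch 1 (rule r1):
nodes: 0:c, 2:b
edges: (0,2,k); (2,0,k)
branch 2 (rule r2):
nodes: 1:c, 2:b
edges: (1,2,h); (2,1,h)


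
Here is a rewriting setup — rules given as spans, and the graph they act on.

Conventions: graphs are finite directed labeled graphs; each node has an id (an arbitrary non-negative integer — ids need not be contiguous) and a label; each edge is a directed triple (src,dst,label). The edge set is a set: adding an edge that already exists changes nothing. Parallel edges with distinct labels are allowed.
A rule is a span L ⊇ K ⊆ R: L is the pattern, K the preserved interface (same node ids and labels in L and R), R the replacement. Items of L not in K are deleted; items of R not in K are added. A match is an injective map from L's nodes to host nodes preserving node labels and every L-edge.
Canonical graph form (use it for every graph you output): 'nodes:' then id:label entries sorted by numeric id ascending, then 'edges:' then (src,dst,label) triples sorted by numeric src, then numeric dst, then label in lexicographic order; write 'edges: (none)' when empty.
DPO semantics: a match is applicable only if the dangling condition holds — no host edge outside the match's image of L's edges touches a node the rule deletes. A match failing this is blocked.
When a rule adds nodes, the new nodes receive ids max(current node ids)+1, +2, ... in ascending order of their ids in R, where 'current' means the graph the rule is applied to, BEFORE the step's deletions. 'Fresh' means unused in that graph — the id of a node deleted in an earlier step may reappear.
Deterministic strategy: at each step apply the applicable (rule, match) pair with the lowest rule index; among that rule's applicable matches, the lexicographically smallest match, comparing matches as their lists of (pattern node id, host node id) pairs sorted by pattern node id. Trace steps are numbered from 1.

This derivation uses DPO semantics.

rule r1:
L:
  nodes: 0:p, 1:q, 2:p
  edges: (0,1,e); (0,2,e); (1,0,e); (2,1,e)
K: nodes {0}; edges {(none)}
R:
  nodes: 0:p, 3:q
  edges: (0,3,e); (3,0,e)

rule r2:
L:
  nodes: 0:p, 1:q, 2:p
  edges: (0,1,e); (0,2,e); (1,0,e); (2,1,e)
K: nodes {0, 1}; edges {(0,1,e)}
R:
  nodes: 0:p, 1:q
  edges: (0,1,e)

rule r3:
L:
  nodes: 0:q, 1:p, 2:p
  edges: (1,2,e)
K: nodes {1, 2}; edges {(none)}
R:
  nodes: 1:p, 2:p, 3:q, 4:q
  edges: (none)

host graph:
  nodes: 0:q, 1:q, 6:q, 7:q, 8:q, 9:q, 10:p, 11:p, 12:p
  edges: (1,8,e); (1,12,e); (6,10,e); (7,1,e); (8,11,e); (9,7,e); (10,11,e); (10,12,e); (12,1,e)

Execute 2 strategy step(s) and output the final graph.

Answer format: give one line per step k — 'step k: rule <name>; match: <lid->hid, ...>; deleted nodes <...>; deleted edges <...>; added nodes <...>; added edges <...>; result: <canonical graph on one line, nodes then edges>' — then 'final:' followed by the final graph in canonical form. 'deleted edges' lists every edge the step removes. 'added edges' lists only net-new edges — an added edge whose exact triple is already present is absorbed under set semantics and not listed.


step 1: rule r3; match: 0->0, 1->10, 2->11; deleted nodes 0; deleted edges (10,11,e); added nodes 13, 14; added edges (none); result: nodes: 1:q, 6:q, 7:q, 8:q, 9:q, 10:p, 11:p, 12:p, 13:q, 14:q edges: (1,8,e); (1,12,e); (6,10,e); (7,1,e); (8,11,e); (9,7,e); (10,12,e); (12,1,e)
step 2: rule r3; match: 0->13, 1->10, 2->12; deleted nodes 13; deleted edges (10,12,e); added nodes 15, 16; added edges (none); result: nodes: 1:q, 6:q, 7:q, 8:q, 9:q, 10:p, 11:p, 12:p, 14:q, 15:q, 16:q edges: (1,8,e); (1,12,e); (6,10,e); (7,1,e); (8,11,e); (9,7,e); (12,1,e)
final:
nodes: 1:q, 6:q, 7:q, 8:q, 9:q, 10:p, 11:p, 12:p, 14:q, 15:q, 16:q
edges: (1,8,e); (1,12,e); (6,10,e); (7,1,e); (8,11,e); (9,7,e); (12,1,e)


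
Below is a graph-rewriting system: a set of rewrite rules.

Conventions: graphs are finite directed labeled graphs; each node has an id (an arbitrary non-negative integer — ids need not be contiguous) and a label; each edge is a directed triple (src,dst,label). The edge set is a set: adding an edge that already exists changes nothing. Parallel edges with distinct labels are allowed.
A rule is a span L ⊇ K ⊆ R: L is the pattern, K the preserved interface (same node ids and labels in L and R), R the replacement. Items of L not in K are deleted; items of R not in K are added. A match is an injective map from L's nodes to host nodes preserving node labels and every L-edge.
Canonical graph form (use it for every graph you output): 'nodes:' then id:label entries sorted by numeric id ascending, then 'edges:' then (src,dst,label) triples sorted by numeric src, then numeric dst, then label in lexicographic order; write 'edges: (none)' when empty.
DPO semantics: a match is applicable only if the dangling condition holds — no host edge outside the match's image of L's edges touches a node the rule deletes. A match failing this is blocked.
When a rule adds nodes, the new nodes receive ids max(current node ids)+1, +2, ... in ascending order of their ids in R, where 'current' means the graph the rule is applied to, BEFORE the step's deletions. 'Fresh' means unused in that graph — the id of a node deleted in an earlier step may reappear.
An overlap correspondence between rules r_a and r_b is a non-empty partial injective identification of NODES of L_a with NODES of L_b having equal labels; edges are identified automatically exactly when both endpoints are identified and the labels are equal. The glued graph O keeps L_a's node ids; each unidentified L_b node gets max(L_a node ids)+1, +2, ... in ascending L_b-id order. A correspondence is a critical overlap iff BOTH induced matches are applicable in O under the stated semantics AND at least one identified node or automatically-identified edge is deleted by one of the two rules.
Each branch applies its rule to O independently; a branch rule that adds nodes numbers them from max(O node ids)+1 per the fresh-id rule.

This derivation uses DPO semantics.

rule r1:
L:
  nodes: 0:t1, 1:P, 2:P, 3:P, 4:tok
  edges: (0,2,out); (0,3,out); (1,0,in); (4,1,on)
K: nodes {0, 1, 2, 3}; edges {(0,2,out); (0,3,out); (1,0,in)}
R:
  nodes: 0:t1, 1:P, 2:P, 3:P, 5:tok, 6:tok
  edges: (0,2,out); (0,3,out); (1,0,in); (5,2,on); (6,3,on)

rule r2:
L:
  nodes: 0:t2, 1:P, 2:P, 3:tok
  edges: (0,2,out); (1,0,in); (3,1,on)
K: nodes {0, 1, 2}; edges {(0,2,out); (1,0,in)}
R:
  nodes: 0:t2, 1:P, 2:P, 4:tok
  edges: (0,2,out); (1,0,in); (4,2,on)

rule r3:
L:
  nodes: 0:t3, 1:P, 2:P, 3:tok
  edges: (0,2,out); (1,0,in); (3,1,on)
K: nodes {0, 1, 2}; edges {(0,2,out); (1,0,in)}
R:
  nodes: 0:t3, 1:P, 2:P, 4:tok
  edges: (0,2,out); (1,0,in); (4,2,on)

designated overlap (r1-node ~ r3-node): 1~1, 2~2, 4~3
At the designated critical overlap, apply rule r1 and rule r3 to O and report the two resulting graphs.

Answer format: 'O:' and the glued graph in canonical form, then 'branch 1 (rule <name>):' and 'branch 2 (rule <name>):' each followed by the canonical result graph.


O:
nodes: 0:t1, 1:P, 2:P, 3:P, 4:tok, 5:t3
edges: (0,2,out); (0,3,out); (1,0,in); (1,5,in); (4,1,on); (5,2,out)
branch 1 (rule r1):
nodes: 0:t1, 1:P, 2:P, 3:P, 5:t3, 6:tok, 7:tok
edges: (0,2,out); (0,3,out); (1,0,in); (1,5,in); (5,2,out); (6,2,on); (7,3,on)
branch 2 (rule r3):
nodes: 0:t1, 1:P, 2:P, 3:P, 5:t3, 6:tok
edges: (0,2,out); (0,3,out); (1,0,in); (1,5,in); (5,2,out); (6,2,on)
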